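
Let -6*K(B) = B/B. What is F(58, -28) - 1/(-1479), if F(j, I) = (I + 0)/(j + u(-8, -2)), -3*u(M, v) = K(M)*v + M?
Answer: -372163/806055 ≈ -0.46171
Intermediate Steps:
K(B) = -⅙ (K(B) = -B/(6*B) = -⅙*1 = -⅙)
u(M, v) = -M/3 + v/18 (u(M, v) = -(-v/6 + M)/3 = -(M - v/6)/3 = -M/3 + v/18)
F(j, I) = I/(23/9 + j) (F(j, I) = (I + 0)/(j + (-⅓*(-8) + (1/18)*(-2))) = I/(j + (8/3 - ⅑)) = I/(j + 23/9) = I/(23/9 + j))
F(58, -28) - 1/(-1479) = 9*(-28)/(23 + 9*58) - 1/(-1479) = 9*(-28)/(23 + 522) - 1*(-1/1479) = 9*(-28)/545 + 1/1479 = 9*(-28)*(1/545) + 1/1479 = -252/545 + 1/1479 = -372163/806055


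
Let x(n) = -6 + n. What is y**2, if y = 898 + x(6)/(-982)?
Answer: 806404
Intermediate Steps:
y = 898 (y = 898 + (-6 + 6)/(-982) = 898 + 0*(-1/982) = 898 + 0 = 898)
y**2 = 898**2 = 806404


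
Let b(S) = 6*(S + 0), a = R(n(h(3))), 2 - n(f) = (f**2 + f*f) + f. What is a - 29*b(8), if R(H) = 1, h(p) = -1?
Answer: -1391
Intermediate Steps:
n(f) = 2 - f - 2*f**2 (n(f) = 2 - ((f**2 + f*f) + f) = 2 - ((f**2 + f**2) + f) = 2 - (2*f**2 + f) = 2 - (f + 2*f**2) = 2 + (-f - 2*f**2) = 2 - f - 2*f**2)
a = 1
b(S) = 6*S
a - 29*b(8) = 1 - 174*8 = 1 - 29*48 = 1 - 1392 = -1391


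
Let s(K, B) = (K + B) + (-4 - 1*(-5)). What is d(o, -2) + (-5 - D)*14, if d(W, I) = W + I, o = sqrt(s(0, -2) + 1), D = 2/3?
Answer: -244/3 ≈ -81.333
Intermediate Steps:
D = 2/3 (D = 2*(1/3) = 2/3 ≈ 0.66667)
s(K, B) = 1 + B + K (s(K, B) = (B + K) + (-4 + 5) = (B + K) + 1 = 1 + B + K)
o = 0 (o = sqrt((1 - 2 + 0) + 1) = sqrt(-1 + 1) = sqrt(0) = 0)
d(W, I) = I + W
d(o, -2) + (-5 - D)*14 = (-2 + 0) + (-5 - 1*2/3)*14 = -2 + (-5 - 2/3)*14 = -2 - 17/3*14 = -2 - 238/3 = -244/3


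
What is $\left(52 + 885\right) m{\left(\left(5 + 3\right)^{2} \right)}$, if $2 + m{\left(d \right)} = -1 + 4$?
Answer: $937$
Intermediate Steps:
$m{\left(d \right)} = 1$ ($m{\left(d \right)} = -2 + \left(-1 + 4\right) = -2 + 3 = 1$)
$\left(52 + 885\right) m{\left(\left(5 + 3\right)^{2} \right)} = \left(52 + 885\right) 1 = 937 \cdot 1 = 937$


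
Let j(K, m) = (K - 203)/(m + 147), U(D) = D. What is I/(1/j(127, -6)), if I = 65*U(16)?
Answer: -79040/141 ≈ -560.57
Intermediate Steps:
j(K, m) = (-203 + K)/(147 + m)
I = 1040 (I = 65*16 = 1040)
I/(1/j(127, -6)) = 1040/(1/((-203 + 127)/(147 - 6))) = 1040/(1/(-76/141)) = 1040/(-141/76) = 1040*(-76/141) = -79040/141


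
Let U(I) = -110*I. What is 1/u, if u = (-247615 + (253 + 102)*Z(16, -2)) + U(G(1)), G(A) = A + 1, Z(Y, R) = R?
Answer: -1/248545 ≈ -4.0234e-6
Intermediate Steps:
G(A) = 1 + A
u = -248545 (u = (-247615 + (253 + 102)*(-2)) - 110*(1 + 1) = (-247615 + 355*(-2)) - 110*2 = (-247615 - 710) - 220 = -248325 - 220 = -248545)
1/u = 1/(-248545) = -1/248545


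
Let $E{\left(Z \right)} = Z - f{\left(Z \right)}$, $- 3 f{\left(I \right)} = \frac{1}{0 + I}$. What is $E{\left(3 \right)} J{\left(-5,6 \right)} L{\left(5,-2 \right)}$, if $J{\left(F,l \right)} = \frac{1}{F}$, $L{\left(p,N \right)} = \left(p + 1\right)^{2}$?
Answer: $- \frac{112}{5} \approx -22.4$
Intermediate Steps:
$f{\left(I \right)} = - \frac{1}{3 I}$ ($f{\left(I \right)} = - \frac{1}{3 \left(0 + I\right)} = - \frac{1}{3 I}$)
$L{\left(p,N \right)} = \left(1 + p\right)^{2}$
$E{\left(Z \right)} = Z + \frac{1}{3 Z}$ ($E{\left(Z \right)} = Z - - \frac{1}{3 Z} = Z + \frac{1}{3 Z}$)
$E{\left(3 \right)} J{\left(-5,6 \right)} L{\left(5,-2 \right)} = \frac{3 + \frac{1}{3 \cdot 3}}{-5} \left(1 + 5\right)^{2} = \left(3 + \frac{1}{3} \cdot \frac{1}{3}\right) \left(- \frac{1}{5}\right) 6^{2} = \left(3 + \frac{1}{9}\right) \left(- \frac{1}{5}\right) 36 = \frac{28}{9} \left(- \frac{1}{5}\right) 36 = \left(- \frac{28}{45}\right) 36 = - \frac{112}{5}$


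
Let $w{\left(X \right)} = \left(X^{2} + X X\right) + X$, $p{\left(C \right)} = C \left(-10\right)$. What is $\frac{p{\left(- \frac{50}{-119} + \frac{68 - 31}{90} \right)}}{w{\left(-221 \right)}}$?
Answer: $- \frac{8903}{104380731} \approx -8.5294 \cdot 10^{-5}$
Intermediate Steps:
$p{\left(C \right)} = - 10 C$
$w{\left(X \right)} = X + 2 X^{2}$ ($w{\left(X \right)} = \left(X^{2} + X^{2}\right) + X = 2 X^{2} + X = X + 2 X^{2}$)
$\frac{p{\left(- \frac{50}{-119} + \frac{68 - 31}{90} \right)}}{w{\left(-221 \right)}} = \frac{\left(-10\right) \left(- \frac{50}{-119} + \frac{68 - 31}{90}\right)}{\left(-221\right) \left(1 + 2 \left(-221\right)\right)} = \frac{\left(-10\right) \left(\left(-50\right) \left(- \frac{1}{119}\right) + 37 \cdot \frac{1}{90}\right)}{\left(-221\right) \left(1 - 442\right)} = \frac{\left(-10\right) \left(\frac{50}{119} + \frac{37}{90}\right)}{\left(-221\right) \left(-441\right)} = \frac{\left(-10\right) \frac{8903}{10710}}{97461} = \left(- \frac{8903}{1071}\right) \frac{1}{97461} = - \frac{8903}{104380731}$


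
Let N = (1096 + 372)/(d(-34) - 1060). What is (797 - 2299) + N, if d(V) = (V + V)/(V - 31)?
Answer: -25870271/17208 ≈ -1503.4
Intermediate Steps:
d(V) = 2*V/(-31 + V) (d(V) = (2*V)/(-31 + V) = 2*V/(-31 + V))
N = -23855/17208 (N = (1096 + 372)/(2*(-34)/(-31 - 34) - 1060) = 1468/(2*(-34)/(-65) - 1060) = 1468/(2*(-34)*(-1/65) - 1060) = 1468/(68/65 - 1060) = 1468/(-68832/65) = 1468*(-65/68832) = -23855/17208 ≈ -1.3863)
(797 - 2299) + N = (797 - 2299) - 23855/17208 = -1502 - 23855/17208 = -25870271/17208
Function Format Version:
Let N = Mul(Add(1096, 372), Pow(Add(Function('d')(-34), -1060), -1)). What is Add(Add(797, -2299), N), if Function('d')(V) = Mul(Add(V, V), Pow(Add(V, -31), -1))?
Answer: Rational(-25870271, 17208) ≈ -1503.4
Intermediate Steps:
Function('d')(V) = Mul(2, V, Pow(Add(-31, V), -1)) (Function('d')(V) = Mul(Mul(2, V), Pow(Add(-31, V), -1)) = Mul(2, V, Pow(Add(-31, V), -1)))
N = Rational(-23855, 17208) (N = Mul(Add(1096, 372), Pow(Add(Mul(2, -34, Pow(Add(-31, -34), -1)), -1060), -1)) = Mul(1468, Pow(Add(Mul(2, -34, Pow(-65, -1)), -1060), -1)) = Mul(1468, Pow(Add(Mul(2, -34, Rational(-1, 65)), -1060), -1)) = Mul(1468, Pow(Add(Rational(68, 65), -1060), -1)) = Mul(1468, Pow(Rational(-68832, 65), -1)) = Mul(1468, Rational(-65, 68832)) = Rational(-23855, 17208) ≈ -1.3863)
Add(Add(797, -2299), N) = Add(Add(797, -2299), Rational(-23855, 17208)) = Add(-1502, Rational(-23855, 17208)) = Rational(-25870271, 17208)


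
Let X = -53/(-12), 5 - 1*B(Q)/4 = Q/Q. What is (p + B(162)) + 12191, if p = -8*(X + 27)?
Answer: 35867/3 ≈ 11956.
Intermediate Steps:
B(Q) = 16 (B(Q) = 20 - 4*Q/Q = 20 - 4*1 = 20 - 4 = 16)
X = 53/12 (X = -53*(-1/12) = 53/12 ≈ 4.4167)
p = -754/3 (p = -8*(53/12 + 27) = -8*377/12 = -754/3 ≈ -251.33)
(p + B(162)) + 12191 = (-754/3 + 16) + 12191 = -706/3 + 12191 = 35867/3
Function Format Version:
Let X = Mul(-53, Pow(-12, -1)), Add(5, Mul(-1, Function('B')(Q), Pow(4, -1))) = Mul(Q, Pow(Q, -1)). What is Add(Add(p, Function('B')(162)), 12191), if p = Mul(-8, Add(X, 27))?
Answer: Rational(35867, 3) ≈ 11956.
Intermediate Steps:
Function('B')(Q) = 16 (Function('B')(Q) = Add(20, Mul(-4, Mul(Q, Pow(Q, -1)))) = Add(20, Mul(-4, 1)) = Add(20, -4) = 16)
X = Rational(53, 12) (X = Mul(-53, Rational(-1, 12)) = Rational(53, 12) ≈ 4.4167)
p = Rational(-754, 3) (p = Mul(-8, Add(Rational(53, 12), 27)) = Mul(-8, Rational(377, 12)) = Rational(-754, 3) ≈ -251.33)
Add(Add(p, Function('B')(162)), 12191) = Add(Add(Rational(-754, 3), 16), 12191) = Add(Rational(-706, 3), 12191) = Rational(35867, 3)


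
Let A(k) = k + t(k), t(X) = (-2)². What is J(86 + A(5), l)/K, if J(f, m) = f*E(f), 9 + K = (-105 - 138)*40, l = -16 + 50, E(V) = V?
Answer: -9025/9729 ≈ -0.92764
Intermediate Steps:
t(X) = 4
l = 34
A(k) = 4 + k (A(k) = k + 4 = 4 + k)
K = -9729 (K = -9 + (-105 - 138)*40 = -9 - 243*40 = -9 - 9720 = -9729)
J(f, m) = f² (J(f, m) = f*f = f²)
J(86 + A(5), l)/K = (86 + (4 + 5))²/(-9729) = (86 + 9)²*(-1/9729) = 95²*(-1/9729) = 9025*(-1/9729) = -9025/9729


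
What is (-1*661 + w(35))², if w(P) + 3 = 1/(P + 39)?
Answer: 2414248225/5476 ≈ 4.4088e+5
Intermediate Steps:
w(P) = -3 + 1/(39 + P) (w(P) = -3 + 1/(P + 39) = -3 + 1/(39 + P))
(-1*661 + w(35))² = (-1*661 + (-116 - 3*35)/(39 + 35))² = (-661 + (-116 - 105)/74)² = (-661 + (1/74)*(-221))² = (-661 - 221/74)² = (-49135/74)² = 2414248225/5476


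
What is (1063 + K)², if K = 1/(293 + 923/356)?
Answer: 12512862962306281/11073563361 ≈ 1.1300e+6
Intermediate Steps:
K = 356/105231 (K = 1/(293 + 923*(1/356)) = 1/(293 + 923/356) = 1/(105231/356) = 356/105231 ≈ 0.0033830)
(1063 + K)² = (1063 + 356/105231)² = (111860909/105231)² = 12512862962306281/11073563361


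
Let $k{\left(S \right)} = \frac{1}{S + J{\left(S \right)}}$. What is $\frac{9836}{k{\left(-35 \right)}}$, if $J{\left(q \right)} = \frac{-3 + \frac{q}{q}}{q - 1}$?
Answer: $- \frac{3093422}{9} \approx -3.4371 \cdot 10^{5}$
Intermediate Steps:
$J{\left(q \right)} = - \frac{2}{-1 + q}$ ($J{\left(q \right)} = \frac{-3 + 1}{-1 + q} = - \frac{2}{-1 + q}$)
$k{\left(S \right)} = \frac{1}{S - \frac{2}{-1 + S}}$
$\frac{9836}{k{\left(-35 \right)}} = \frac{9836}{\frac{1}{-2 - 35 \left(-1 - 35\right)} \left(-1 - 35\right)} = \frac{9836}{\frac{1}{-2 - -1260} \left(-36\right)} = \frac{9836}{\frac{1}{-2 + 1260} \left(-36\right)} = \frac{9836}{\frac{1}{1258} \left(-36\right)} = \frac{9836}{- \frac{18}{629}} = 9836 \left(- \frac{629}{18}\right) = - \frac{3093422}{9}$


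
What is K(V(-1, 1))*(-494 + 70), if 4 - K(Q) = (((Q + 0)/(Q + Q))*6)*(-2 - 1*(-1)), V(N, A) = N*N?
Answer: -2968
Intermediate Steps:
V(N, A) = N**2
K(Q) = 7 (K(Q) = 4 - ((Q + 0)/(Q + Q))*6*(-2 - 1*(-1)) = 4 - (Q/((2*Q)))*6*(-2 + 1) = 4 - (Q*(1/(2*Q)))*6*(-1) = 4 - (1/2)*6*(-1) = 4 - 3*(-1) = 4 - 1*(-3) = 4 + 3 = 7)
K(V(-1, 1))*(-494 + 70) = 7*(-494 + 70) = 7*(-424) = -2968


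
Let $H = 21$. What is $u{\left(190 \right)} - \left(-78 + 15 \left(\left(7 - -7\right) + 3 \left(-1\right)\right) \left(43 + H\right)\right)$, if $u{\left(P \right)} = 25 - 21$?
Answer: $-10478$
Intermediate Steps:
$u{\left(P \right)} = 4$
$u{\left(190 \right)} - \left(-78 + 15 \left(\left(7 - -7\right) + 3 \left(-1\right)\right) \left(43 + H\right)\right) = 4 + \left(- 15 \left(\left(7 - -7\right) + 3 \left(-1\right)\right) \left(43 + 21\right) + 78\right) = 4 + \left(- 15 \left(\left(7 + 7\right) - 3\right) 64 + 78\right) = 4 + \left(- 15 \left(14 - 3\right) 64 + 78\right) = 4 + \left(- 15 \cdot 11 \cdot 64 + 78\right) = 4 + \left(\left(-15\right) 704 + 78\right) = 4 + \left(-10560 + 78\right) = 4 - 10482 = -10478$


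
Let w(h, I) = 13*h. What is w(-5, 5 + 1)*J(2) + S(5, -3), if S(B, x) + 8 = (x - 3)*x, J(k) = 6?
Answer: -380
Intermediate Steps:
S(B, x) = -8 + x*(-3 + x) (S(B, x) = -8 + (x - 3)*x = -8 + (-3 + x)*x = -8 + x*(-3 + x))
w(-5, 5 + 1)*J(2) + S(5, -3) = (13*(-5))*6 + (-8 + (-3)² - 3*(-3)) = -65*6 + (-8 + 9 + 9) = -390 + 10 = -380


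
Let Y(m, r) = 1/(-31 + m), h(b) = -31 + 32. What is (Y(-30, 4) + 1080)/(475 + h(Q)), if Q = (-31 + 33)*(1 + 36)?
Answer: 65879/29036 ≈ 2.2689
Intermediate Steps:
Q = 74 (Q = 2*37 = 74)
h(b) = 1
(Y(-30, 4) + 1080)/(475 + h(Q)) = (1/(-31 - 30) + 1080)/(475 + 1) = (1/(-61) + 1080)/476 = (-1/61 + 1080)*(1/476) = (65879/61)*(1/476) = 65879/29036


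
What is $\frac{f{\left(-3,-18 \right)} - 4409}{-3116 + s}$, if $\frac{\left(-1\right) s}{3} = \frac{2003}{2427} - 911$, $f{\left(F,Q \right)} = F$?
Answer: $\frac{1784654}{155925} \approx 11.446$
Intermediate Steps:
$s = \frac{2208994}{809}$ ($s = - 3 \left(\frac{2003}{2427} - 911\right) = \left(-3\right) \left(- \frac{2208994}{2427}\right) = \frac{2208994}{809} \approx 2730.5$)
$\frac{f{\left(-3,-18 \right)} - 4409}{-3116 + s} = \frac{-3 - 4409}{-3116 + \frac{2208994}{809}} = - \frac{4412}{- \frac{311850}{809}} = \left(-4412\right) \left(- \frac{809}{311850}\right) = \frac{1784654}{155925}$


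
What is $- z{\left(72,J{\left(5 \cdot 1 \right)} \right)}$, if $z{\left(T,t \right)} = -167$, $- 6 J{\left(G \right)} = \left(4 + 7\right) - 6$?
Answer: $167$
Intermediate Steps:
$J{\left(G \right)} = - \frac{5}{6}$ ($J{\left(G \right)} = - \frac{\left(4 + 7\right) - 6}{6} = - \frac{11 - 6}{6} = \left(- \frac{1}{6}\right) 5 = - \frac{5}{6}$)
$- z{\left(72,J{\left(5 \cdot 1 \right)} \right)} = \left(-1\right) \left(-167\right) = 167$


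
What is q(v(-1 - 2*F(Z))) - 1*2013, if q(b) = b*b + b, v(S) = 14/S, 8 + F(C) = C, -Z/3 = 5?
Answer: -4075499/2025 ≈ -2012.6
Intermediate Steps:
Z = -15 (Z = -3*5 = -15)
F(C) = -8 + C
q(b) = b + b² (q(b) = b² + b = b + b²)
q(v(-1 - 2*F(Z))) - 1*2013 = (14/(-1 - 2*(-8 - 15)))*(1 + 14/(-1 - 2*(-8 - 15))) - 1*2013 = (14/(-1 - 2*(-23)))*(1 + 14/(-1 - 2*(-23))) - 2013 = (14/(-1 + 46))*(1 + 14/(-1 + 46)) - 2013 = (14/45)*(1 + 14/45) - 2013 = (14*(1/45))*(1 + 14*(1/45)) - 2013 = 14*(1 + 14/45)/45 - 2013 = (14/45)*(59/45) - 2013 = 826/2025 - 2013 = -4075499/2025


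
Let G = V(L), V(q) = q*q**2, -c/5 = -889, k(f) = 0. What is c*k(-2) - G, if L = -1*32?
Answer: 32768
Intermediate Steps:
L = -32
c = 4445 (c = -5*(-889) = 4445)
V(q) = q**3
G = -32768 (G = (-32)**3 = -32768)
c*k(-2) - G = 4445*0 - 1*(-32768) = 0 + 32768 = 32768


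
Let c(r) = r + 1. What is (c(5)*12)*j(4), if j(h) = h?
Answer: 288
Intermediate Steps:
c(r) = 1 + r
(c(5)*12)*j(4) = ((1 + 5)*12)*4 = (6*12)*4 = 72*4 = 288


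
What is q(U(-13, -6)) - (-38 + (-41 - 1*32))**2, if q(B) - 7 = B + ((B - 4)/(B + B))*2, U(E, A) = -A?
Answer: -36923/3 ≈ -12308.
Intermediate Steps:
q(B) = 7 + B + (-4 + B)/B (q(B) = 7 + (B + ((B - 4)/(B + B))*2) = 7 + (B + ((-4 + B)/((2*B)))*2) = 7 + (B + ((-4 + B)*(1/(2*B)))*2) = 7 + (B + ((-4 + B)/(2*B))*2) = 7 + (B + (-4 + B)/B) = 7 + B + (-4 + B)/B)
q(U(-13, -6)) - (-38 + (-41 - 1*32))**2 = (8 - 1*(-6) - 4/((-1*(-6)))) - (-38 + (-41 - 1*32))**2 = (8 + 6 - 4/6) - (-38 + (-41 - 32))**2 = (8 + 6 - 4*1/6) - (-38 - 73)**2 = (8 + 6 - 2/3) - 1*(-111)**2 = 40/3 - 1*12321 = 40/3 - 12321 = -36923/3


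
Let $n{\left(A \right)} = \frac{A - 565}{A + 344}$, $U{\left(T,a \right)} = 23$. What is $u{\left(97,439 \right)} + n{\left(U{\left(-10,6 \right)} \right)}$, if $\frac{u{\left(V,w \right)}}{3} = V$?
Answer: $\frac{106255}{367} \approx 289.52$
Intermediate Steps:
$u{\left(V,w \right)} = 3 V$
$n{\left(A \right)} = \frac{-565 + A}{344 + A}$
$u{\left(97,439 \right)} + n{\left(U{\left(-10,6 \right)} \right)} = 3 \cdot 97 + \frac{-565 + 23}{344 + 23} = 291 + \frac{1}{367} \left(-542\right) = 291 - \frac{542}{367} = \frac{106255}{367}$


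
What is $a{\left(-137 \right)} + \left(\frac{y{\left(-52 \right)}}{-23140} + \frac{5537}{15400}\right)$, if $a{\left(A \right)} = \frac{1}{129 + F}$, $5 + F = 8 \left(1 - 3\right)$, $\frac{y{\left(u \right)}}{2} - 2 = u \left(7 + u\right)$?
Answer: $\frac{11434919}{68725800} \approx 0.16638$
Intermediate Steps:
$y{\left(u \right)} = 4 + 2 u \left(7 + u\right)$
$F = -21$ ($F = -5 + 8 \left(1 - 3\right) = -5 + 8 \left(-2\right) = -5 - 16 = -21$)
$a{\left(A \right)} = \frac{1}{108}$ ($a{\left(A \right)} = \frac{1}{129 - 21} = \frac{1}{108}$)
$a{\left(-137 \right)} + \left(\frac{y{\left(-52 \right)}}{-23140} + \frac{5537}{15400}\right) = \frac{1}{108} + \left(\frac{4 + 2 \left(-52\right)^{2} + 14 \left(-52\right)}{-23140} + \frac{5537}{15400}\right) = \frac{1}{108} + \left(\left(4 + 2 \cdot 2704 - 728\right) \left(- \frac{1}{23140}\right) + 5537 \cdot \frac{1}{15400}\right) = \frac{1}{108} + \left(\left(4 + 5408 - 728\right) \left(- \frac{1}{23140}\right) + \frac{791}{2200}\right) = \frac{1}{108} + \left(4684 \left(- \frac{1}{23140}\right) + \frac{791}{2200}\right) = \frac{1}{108} + \left(- \frac{1171}{5785} + \frac{791}{2200}\right) = \frac{1}{108} + \frac{399947}{2545400} = \frac{11434919}{68725800}$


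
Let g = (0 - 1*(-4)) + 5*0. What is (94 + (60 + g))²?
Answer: 24964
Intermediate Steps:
g = 4 (g = (0 + 4) + 0 = 4 + 0 = 4)
(94 + (60 + g))² = (94 + (60 + 4))² = (94 + 64)² = 158² = 24964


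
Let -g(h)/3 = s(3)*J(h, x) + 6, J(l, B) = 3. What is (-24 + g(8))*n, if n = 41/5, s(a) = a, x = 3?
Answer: -2829/5 ≈ -565.80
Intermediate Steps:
g(h) = -45 (g(h) = -3*(3*3 + 6) = -3*(9 + 6) = -3*15 = -45)
n = 41/5 (n = 41*(1/5) = 41/5 ≈ 8.2000)
(-24 + g(8))*n = (-24 - 45)*(41/5) = -69*41/5 = -2829/5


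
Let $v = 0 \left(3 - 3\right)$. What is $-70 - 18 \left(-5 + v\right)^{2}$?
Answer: $-520$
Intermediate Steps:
$v = 0$ ($v = 0 \cdot 0 = 0$)
$-70 - 18 \left(-5 + v\right)^{2} = -70 - 18 \left(-5 + 0\right)^{2} = -70 - 18 \left(-5\right)^{2} = -70 - 450 = -520$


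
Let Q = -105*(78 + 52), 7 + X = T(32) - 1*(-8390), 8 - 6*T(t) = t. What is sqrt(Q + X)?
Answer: I*sqrt(5271) ≈ 72.602*I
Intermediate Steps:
T(t) = 4/3 - t/6
X = 8379 (X = -7 + ((4/3 - 1/6*32) - 1*(-8390)) = -7 + ((4/3 - 16/3) + 8390) = -7 + (-4 + 8390) = -7 + 8386 = 8379)
Q = -13650 (Q = -105*130 = -13650)
sqrt(Q + X) = sqrt(-13650 + 8379) = sqrt(-5271) = I*sqrt(5271)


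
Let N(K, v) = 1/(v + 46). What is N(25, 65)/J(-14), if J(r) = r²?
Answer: 1/21756 ≈ 4.5964e-5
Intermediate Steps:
N(K, v) = 1/(46 + v)
N(25, 65)/J(-14) = 1/((46 + 65)*((-14)²)) = 1/(111*196) = (1/111)*(1/196) = 1/21756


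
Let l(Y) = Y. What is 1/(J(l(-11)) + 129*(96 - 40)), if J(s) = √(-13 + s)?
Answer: 301/2174425 - I*√6/26093100 ≈ 0.00013843 - 9.3875e-8*I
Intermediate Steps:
1/(J(l(-11)) + 129*(96 - 40)) = 1/(√(-13 - 11) + 129*(96 - 40)) = 1/(√(-24) + 129*56) = 1/(2*I*√6 + 7224) = 1/(7224 + 2*I*√6)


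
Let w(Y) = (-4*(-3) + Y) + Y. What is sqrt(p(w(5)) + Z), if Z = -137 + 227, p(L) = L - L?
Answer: 3*sqrt(10) ≈ 9.4868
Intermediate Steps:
w(Y) = 12 + 2*Y (w(Y) = (12 + Y) + Y = 12 + 2*Y)
p(L) = 0
Z = 90
sqrt(p(w(5)) + Z) = sqrt(0 + 90) = sqrt(90) = 3*sqrt(10)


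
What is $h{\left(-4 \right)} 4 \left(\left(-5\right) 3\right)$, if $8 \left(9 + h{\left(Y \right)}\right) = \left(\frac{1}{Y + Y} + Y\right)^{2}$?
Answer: $\frac{52785}{128} \approx 412.38$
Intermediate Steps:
$h{\left(Y \right)} = -9 + \frac{\left(Y + \frac{1}{2 Y}\right)^{2}}{8}$ ($h{\left(Y \right)} = -9 + \frac{\left(\frac{1}{Y + Y} + Y\right)^{2}}{8} = -9 + \frac{\left(\frac{1}{2 Y} + Y\right)^{2}}{8} = -9 + \frac{\left(Y + \frac{1}{2 Y}\right)^{2}}{8}$)
$h{\left(-4 \right)} 4 \left(\left(-5\right) 3\right) = \left(- \frac{71}{8} + \frac{\left(-4\right)^{2}}{8} + \frac{1}{32 \cdot 16}\right) 4 \left(\left(-5\right) 3\right) = \left(- \frac{71}{8} + \frac{1}{8} \cdot 16 + \frac{1}{32} \cdot \frac{1}{16}\right) 4 \left(-15\right) = \left(- \frac{71}{8} + 2 + \frac{1}{512}\right) \left(-60\right) = \left(- \frac{3519}{512}\right) \left(-60\right) = \frac{52785}{128}$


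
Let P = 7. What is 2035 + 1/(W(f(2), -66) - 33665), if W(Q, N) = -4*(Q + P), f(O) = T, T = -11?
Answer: 68475714/33649 ≈ 2035.0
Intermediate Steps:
f(O) = -11
W(Q, N) = -28 - 4*Q (W(Q, N) = -4*(Q + 7) = -4*(7 + Q) = -28 - 4*Q)
2035 + 1/(W(f(2), -66) - 33665) = 2035 + 1/((-28 - 4*(-11)) - 33665) = 2035 + 1/((-28 + 44) - 33665) = 2035 + 1/(16 - 33665) = 2035 + 1/(-33649) = 2035 - 1/33649 = 68475714/33649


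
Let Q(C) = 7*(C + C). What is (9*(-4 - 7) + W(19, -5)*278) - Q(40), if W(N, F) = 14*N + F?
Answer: 71899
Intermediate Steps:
W(N, F) = F + 14*N
Q(C) = 14*C (Q(C) = 7*(2*C) = 14*C)
(9*(-4 - 7) + W(19, -5)*278) - Q(40) = (9*(-4 - 7) + (-5 + 14*19)*278) - 14*40 = (9*(-11) + (-5 + 266)*278) - 1*560 = (-99 + 261*278) - 560 = (-99 + 72558) - 560 = 72459 - 560 = 71899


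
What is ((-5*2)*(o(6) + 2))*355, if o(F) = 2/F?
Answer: -24850/3 ≈ -8283.3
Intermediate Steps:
((-5*2)*(o(6) + 2))*355 = ((-5*2)*(2/6 + 2))*355 = -10*(2*(1/6) + 2)*355 = -10*(1/3 + 2)*355 = -10*7/3*355 = -70/3*355 = -24850/3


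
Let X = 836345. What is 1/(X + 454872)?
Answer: 1/1291217 ≈ 7.7446e-7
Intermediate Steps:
1/(X + 454872) = 1/(836345 + 454872) = 1/1291217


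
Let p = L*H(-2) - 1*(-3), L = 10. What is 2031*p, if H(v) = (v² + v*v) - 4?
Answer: 87333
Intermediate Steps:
H(v) = -4 + 2*v² (H(v) = (v² + v²) - 4 = 2*v² - 4 = -4 + 2*v²)
p = 43 (p = 10*(-4 + 2*(-2)²) - 1*(-3) = 10*(-4 + 2*4) + 3 = 10*(-4 + 8) + 3 = 10*4 + 3 = 40 + 3 = 43)
2031*p = 2031*43 = 87333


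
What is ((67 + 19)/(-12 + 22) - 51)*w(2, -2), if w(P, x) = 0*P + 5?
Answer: -212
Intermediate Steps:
w(P, x) = 5 (w(P, x) = 0 + 5 = 5)
((67 + 19)/(-12 + 22) - 51)*w(2, -2) = ((67 + 19)/(-12 + 22) - 51)*5 = (86/10 - 51)*5 = (86*(⅒) - 51)*5 = (43/5 - 51)*5 = -212/5*5 = -212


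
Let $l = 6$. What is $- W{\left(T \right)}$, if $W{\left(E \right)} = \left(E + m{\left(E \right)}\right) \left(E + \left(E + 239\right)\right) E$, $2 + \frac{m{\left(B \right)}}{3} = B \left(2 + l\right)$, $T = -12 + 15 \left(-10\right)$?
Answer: $55851120$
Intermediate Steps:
$T = -162$ ($T = -12 - 150 = -162$)
$m{\left(B \right)} = -6 + 24 B$ ($m{\left(B \right)} = -6 + 3 B \left(2 + 6\right) = -6 + 3 B 8 = -6 + 3 \cdot 8 B = -6 + 24 B$)
$W{\left(E \right)} = E \left(-6 + 25 E\right) \left(239 + 2 E\right)$ ($W{\left(E \right)} = \left(E + \left(-6 + 24 E\right)\right) \left(E + \left(E + 239\right)\right) E = \left(-6 + 25 E\right) \left(E + \left(239 + E\right)\right) E = \left(-6 + 25 E\right) \left(239 + 2 E\right) E = E \left(-6 + 25 E\right) \left(239 + 2 E\right)$)
$- W{\left(T \right)} = - \left(-162\right) \left(-1434 + 50 \left(-162\right)^{2} + 5963 \left(-162\right)\right) = - \left(-162\right) \left(-1434 + 50 \cdot 26244 - 966006\right) = - \left(-162\right) \left(-1434 + 1312200 - 966006\right) = - \left(-162\right) 344760 = \left(-1\right) \left(-55851120\right) = 55851120$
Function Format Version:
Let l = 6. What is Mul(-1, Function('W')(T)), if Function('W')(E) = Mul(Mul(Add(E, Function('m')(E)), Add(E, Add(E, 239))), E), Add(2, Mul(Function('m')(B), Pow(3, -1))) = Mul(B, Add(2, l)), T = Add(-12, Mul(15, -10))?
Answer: 55851120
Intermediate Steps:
T = -162 (T = Add(-12, -150) = -162)
Function('m')(B) = Add(-6, Mul(24, B)) (Function('m')(B) = Add(-6, Mul(3, Mul(B, Add(2, 6)))) = Add(-6, Mul(3, Mul(B, 8))) = Add(-6, Mul(3, Mul(8, B))) = Add(-6, Mul(24, B)))
Function('W')(E) = Mul(E, Add(-6, Mul(25, E)), Add(239, Mul(2, E))) (Function('W')(E) = Mul(Mul(Add(E, Add(-6, Mul(24, E))), Add(E, Add(E, 239))), E) = Mul(Mul(Add(-6, Mul(25, E)), Add(E, Add(239, E))), E) = Mul(Mul(Add(-6, Mul(25, E)), Add(239, Mul(2, E))), E) = Mul(E, Add(-6, Mul(25, E)), Add(239, Mul(2, E))))
Mul(-1, Function('W')(T)) = Mul(-1, Mul(-162, Add(-1434, Mul(50, Pow(-162, 2)), Mul(5963, -162)))) = Mul(-1, Mul(-162, Add(-1434, Mul(50, 26244), -966006))) = Mul(-1, Mul(-162, Add(-1434, 1312200, -966006))) = Mul(-1, Mul(-162, 344760)) = Mul(-1, -55851120) = 55851120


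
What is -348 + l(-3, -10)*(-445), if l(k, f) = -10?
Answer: 4102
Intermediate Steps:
-348 + l(-3, -10)*(-445) = -348 - 10*(-445) = -348 + 4450 = 4102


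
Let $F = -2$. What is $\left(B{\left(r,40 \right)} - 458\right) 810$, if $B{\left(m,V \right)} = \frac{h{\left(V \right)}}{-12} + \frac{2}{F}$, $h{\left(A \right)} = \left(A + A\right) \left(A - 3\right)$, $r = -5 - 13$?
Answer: $-571590$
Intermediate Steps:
$r = -18$ ($r = -5 - 13 = -18$)
$h{\left(A \right)} = 2 A \left(-3 + A\right)$
$B{\left(m,V \right)} = -1 - \frac{V \left(-3 + V\right)}{6}$ ($B{\left(m,V \right)} = \frac{2 V \left(-3 + V\right)}{-12} + \frac{2}{-2} = 2 V \left(-3 + V\right) \left(- \frac{1}{12}\right) + 2 \left(- \frac{1}{2}\right) = - \frac{V \left(-3 + V\right)}{6} - 1 = -1 - \frac{V \left(-3 + V\right)}{6}$)
$\left(B{\left(r,40 \right)} - 458\right) 810 = \left(\left(-1 - \frac{20 \left(-3 + 40\right)}{3}\right) - 458\right) 810 = \left(\left(-1 - \frac{20}{3} \cdot 37\right) - 458\right) 810 = \left(\left(-1 - \frac{740}{3}\right) - 458\right) 810 = \left(- \frac{743}{3} - 458\right) 810 = \left(- \frac{2117}{3}\right) 810 = -571590$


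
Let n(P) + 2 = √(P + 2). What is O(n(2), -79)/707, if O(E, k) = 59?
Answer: 59/707 ≈ 0.083451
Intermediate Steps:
n(P) = -2 + √(2 + P) (n(P) = -2 + √(P + 2) = -2 + √(2 + P))
O(n(2), -79)/707 = 59/707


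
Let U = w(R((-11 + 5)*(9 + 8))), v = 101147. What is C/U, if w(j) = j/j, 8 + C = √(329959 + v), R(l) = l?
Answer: -8 + √431106 ≈ 648.59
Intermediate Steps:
C = -8 + √431106 (C = -8 + √(329959 + 101147) = -8 + √431106 ≈ 648.59)
w(j) = 1
U = 1
C/U = (-8 + √431106)/1 = (-8 + √431106)*1 = -8 + √431106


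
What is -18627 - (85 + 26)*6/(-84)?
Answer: -260667/14 ≈ -18619.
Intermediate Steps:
-18627 - (85 + 26)*6/(-84) = -18627 - 111*6*(-1/84) = -18627 - 111*(-1)/14 = -18627 - 1*(-111/14) = -18627 + 111/14 = -260667/14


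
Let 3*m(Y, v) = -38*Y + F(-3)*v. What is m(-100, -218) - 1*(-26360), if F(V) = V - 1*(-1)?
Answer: 27772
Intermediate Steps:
F(V) = 1 + V (F(V) = V + 1 = 1 + V)
m(Y, v) = -38*Y/3 - 2*v/3 (m(Y, v) = (-38*Y + (1 - 3)*v)/3 = (-38*Y - 2*v)/3 = -38*Y/3 - 2*v/3)
m(-100, -218) - 1*(-26360) = (-38/3*(-100) - 2/3*(-218)) - 1*(-26360) = (3800/3 + 436/3) + 26360 = 1412 + 26360 = 27772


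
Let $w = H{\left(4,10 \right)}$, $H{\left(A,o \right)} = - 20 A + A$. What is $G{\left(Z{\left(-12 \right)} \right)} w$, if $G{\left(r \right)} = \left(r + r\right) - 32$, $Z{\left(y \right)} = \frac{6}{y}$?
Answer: $2508$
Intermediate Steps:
$H{\left(A,o \right)} = - 19 A$
$w = -76$ ($w = \left(-19\right) 4 = -76$)
$G{\left(r \right)} = -32 + 2 r$ ($G{\left(r \right)} = 2 r - 32 = -32 + 2 r$)
$G{\left(Z{\left(-12 \right)} \right)} w = \left(-32 + 2 \frac{6}{-12}\right) \left(-76\right) = \left(-32 + 2 \cdot 6 \left(- \frac{1}{12}\right)\right) \left(-76\right) = \left(-32 + 2 \left(- \frac{1}{2}\right)\right) \left(-76\right) = \left(-32 - 1\right) \left(-76\right) = \left(-33\right) \left(-76\right) = 2508$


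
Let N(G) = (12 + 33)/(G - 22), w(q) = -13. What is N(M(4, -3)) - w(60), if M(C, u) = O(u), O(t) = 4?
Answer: 21/2 ≈ 10.500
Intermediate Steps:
M(C, u) = 4
N(G) = 45/(-22 + G)
N(M(4, -3)) - w(60) = 45/(-22 + 4) - 1*(-13) = 45/(-18) + 13 = 45*(-1/18) + 13 = -5/2 + 13 = 21/2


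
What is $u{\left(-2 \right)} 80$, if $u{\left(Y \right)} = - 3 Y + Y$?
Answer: $320$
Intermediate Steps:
$u{\left(Y \right)} = - 2 Y$
$u{\left(-2 \right)} 80 = \left(-2\right) \left(-2\right) 80 = 4 \cdot 80 = 320$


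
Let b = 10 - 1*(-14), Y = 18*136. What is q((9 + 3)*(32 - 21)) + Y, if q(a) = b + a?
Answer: 2604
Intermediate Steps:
Y = 2448
b = 24 (b = 10 + 14 = 24)
q(a) = 24 + a
q((9 + 3)*(32 - 21)) + Y = (24 + (9 + 3)*(32 - 21)) + 2448 = (24 + 12*11) + 2448 = (24 + 132) + 2448 = 156 + 2448 = 2604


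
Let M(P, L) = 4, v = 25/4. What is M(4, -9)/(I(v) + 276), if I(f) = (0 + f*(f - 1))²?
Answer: 1024/346281 ≈ 0.0029571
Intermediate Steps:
v = 25/4 (v = 25*(¼) = 25/4 ≈ 6.2500)
I(f) = f²*(-1 + f)² (I(f) = (0 + f*(-1 + f))² = (f*(-1 + f))² = f²*(-1 + f)²)
M(4, -9)/(I(v) + 276) = 4/((25/4)²*(-1 + 25/4)² + 276) = 4/(625*(21/4)²/16 + 276) = 4/((625/16)*(441/16) + 276) = 4/(275625/256 + 276) = 4/(346281/256) = 4*(256/346281) = 1024/346281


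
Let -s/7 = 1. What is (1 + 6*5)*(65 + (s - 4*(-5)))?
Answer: 2418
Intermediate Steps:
s = -7 (s = -7*1 = -7)
(1 + 6*5)*(65 + (s - 4*(-5))) = (1 + 6*5)*(65 + (-7 - 4*(-5))) = (1 + 30)*(65 + (-7 + 20)) = 31*(65 + 13) = 31*78 = 2418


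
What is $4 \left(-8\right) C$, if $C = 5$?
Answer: $-160$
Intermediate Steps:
$4 \left(-8\right) C = 4 \left(-8\right) 5 = \left(-32\right) 5 = -160$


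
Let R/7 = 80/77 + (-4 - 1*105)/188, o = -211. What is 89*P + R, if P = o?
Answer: -38828325/2068 ≈ -18776.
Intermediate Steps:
R = 6647/2068 (R = 7*(80/77 + (-4 - 1*105)/188) = 7*(80*(1/77) + (-4 - 105)*(1/188)) = 7*(80/77 - 109*1/188) = 7*(80/77 - 109/188) = 7*(6647/14476) = 6647/2068 ≈ 3.2142)
P = -211
89*P + R = 89*(-211) + 6647/2068 = -18779 + 6647/2068 = -38828325/2068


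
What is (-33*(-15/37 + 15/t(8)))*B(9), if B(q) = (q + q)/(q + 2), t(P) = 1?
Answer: -29160/37 ≈ -788.11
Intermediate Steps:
B(q) = 2*q/(2 + q) (B(q) = (2*q)/(2 + q) = 2*q/(2 + q))
(-33*(-15/37 + 15/t(8)))*B(9) = (-33*(-15/37 + 15/1))*(2*9/(2 + 9)) = (-33*(-15*1/37 + 15*1))*(2*9/11) = (-33*(-15/37 + 15))*(2*9*(1/11)) = -33*540/37*(18/11) = -17820/37*18/11 = -29160/37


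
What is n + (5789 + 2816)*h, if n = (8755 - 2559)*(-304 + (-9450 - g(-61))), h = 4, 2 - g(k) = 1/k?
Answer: -3685245312/61 ≈ -6.0414e+7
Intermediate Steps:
g(k) = 2 - 1/k
n = -3687344932/61 (n = (8755 - 2559)*(-304 + (-9450 - (2 - 1/(-61)))) = 6196*(-304 + (-9450 - (2 - 1*(-1/61)))) = 6196*(-304 + (-9450 - (2 + 1/61))) = 6196*(-304 + (-9450 - 1*123/61)) = 6196*(-304 + (-9450 - 123/61)) = 6196*(-304 - 576573/61) = 6196*(-595117/61) = -3687344932/61 ≈ -6.0448e+7)
n + (5789 + 2816)*h = -3687344932/61 + (5789 + 2816)*4 = -3687344932/61 + 8605*4 = -3687344932/61 + 34420 = -3685245312/61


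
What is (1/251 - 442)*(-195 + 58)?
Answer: 15198917/251 ≈ 60553.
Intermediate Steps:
(1/251 - 442)*(-195 + 58) = (1/251 - 442)*(-137) = -110941/251*(-137) = 15198917/251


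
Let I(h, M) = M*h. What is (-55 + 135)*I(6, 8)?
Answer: 3840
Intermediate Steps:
(-55 + 135)*I(6, 8) = (-55 + 135)*(8*6) = 80*48 = 3840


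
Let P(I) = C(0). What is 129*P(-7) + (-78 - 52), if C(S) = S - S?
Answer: -130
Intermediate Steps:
C(S) = 0
P(I) = 0
129*P(-7) + (-78 - 52) = 129*0 + (-78 - 52) = 0 - 130 = -130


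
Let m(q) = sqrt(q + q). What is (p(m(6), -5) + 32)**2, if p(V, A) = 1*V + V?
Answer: 1072 + 256*sqrt(3) ≈ 1515.4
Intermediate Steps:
m(q) = sqrt(2)*sqrt(q) (m(q) = sqrt(2*q) = sqrt(2)*sqrt(q))
p(V, A) = 2*V (p(V, A) = V + V = 2*V)
(p(m(6), -5) + 32)**2 = (2*(sqrt(2)*sqrt(6)) + 32)**2 = (2*(2*sqrt(3)) + 32)**2 = (4*sqrt(3) + 32)**2 = (32 + 4*sqrt(3))**2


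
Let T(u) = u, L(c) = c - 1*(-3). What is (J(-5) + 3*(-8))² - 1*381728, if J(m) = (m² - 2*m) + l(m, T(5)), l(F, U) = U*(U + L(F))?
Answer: -381052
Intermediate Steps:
L(c) = 3 + c (L(c) = c + 3 = 3 + c)
l(F, U) = U*(3 + F + U) (l(F, U) = U*(U + (3 + F)) = U*(3 + F + U))
J(m) = 40 + m² + 3*m (J(m) = (m² - 2*m) + 5*(3 + m + 5) = (m² - 2*m) + 5*(8 + m) = (m² - 2*m) + (40 + 5*m) = 40 + m² + 3*m)
(J(-5) + 3*(-8))² - 1*381728 = ((40 + (-5)² + 3*(-5)) + 3*(-8))² - 1*381728 = ((40 + 25 - 15) - 24)² - 381728 = (50 - 24)² - 381728 = 26² - 381728 = 676 - 381728 = -381052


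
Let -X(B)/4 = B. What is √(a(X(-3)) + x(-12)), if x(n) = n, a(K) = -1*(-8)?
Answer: 2*I ≈ 2.0*I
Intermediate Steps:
X(B) = -4*B
a(K) = 8
√(a(X(-3)) + x(-12)) = √(8 - 12) = √(-4) = 2*I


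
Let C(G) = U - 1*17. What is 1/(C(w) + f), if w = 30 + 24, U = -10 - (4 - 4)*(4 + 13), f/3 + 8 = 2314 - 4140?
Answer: -1/5529 ≈ -0.00018086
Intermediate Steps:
f = -5502 (f = -24 + 3*(2314 - 4140) = -24 + 3*(-1826) = -24 - 5478 = -5502)
U = -10 (U = -10 - 0*17 = -10 - 1*0 = -10 + 0 = -10)
w = 54
C(G) = -27 (C(G) = -10 - 1*17 = -10 - 17 = -27)
1/(C(w) + f) = 1/(-27 - 5502) = 1/(-5529) = -1/5529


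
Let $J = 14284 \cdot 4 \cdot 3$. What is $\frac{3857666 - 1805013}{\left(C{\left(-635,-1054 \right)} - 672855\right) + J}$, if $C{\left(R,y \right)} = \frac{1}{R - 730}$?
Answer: $- \frac{2801871345}{684475156} \approx -4.0935$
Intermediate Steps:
$C{\left(R,y \right)} = \frac{1}{-730 + R}$
$J = 171408$ ($J = 14284 \cdot 12 = 171408$)
$\frac{3857666 - 1805013}{\left(C{\left(-635,-1054 \right)} - 672855\right) + J} = \frac{3857666 - 1805013}{\left(\frac{1}{-730 - 635} - 672855\right) + 171408} = \frac{2052653}{\left(\frac{1}{-1365} - 672855\right) + 171408} = \frac{2052653}{\left(- \frac{1}{1365} - 672855\right) + 171408} = \frac{2052653}{- \frac{918447076}{1365} + 171408} = \frac{2052653}{- \frac{684475156}{1365}} = 2052653 \left(- \frac{1365}{684475156}\right) = - \frac{2801871345}{684475156}$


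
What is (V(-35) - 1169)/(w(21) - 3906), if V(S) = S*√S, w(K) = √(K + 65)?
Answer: (1169 + 35*I*√35)/(3906 - √86) ≈ 0.3 + 0.053138*I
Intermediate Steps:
w(K) = √(65 + K)
V(S) = S^(3/2)
(V(-35) - 1169)/(w(21) - 3906) = ((-35)^(3/2) - 1169)/(√(65 + 21) - 3906) = (-35*I*√35 - 1169)/(√86 - 3906) = (-1169 - 35*I*√35)/(-3906 + √86)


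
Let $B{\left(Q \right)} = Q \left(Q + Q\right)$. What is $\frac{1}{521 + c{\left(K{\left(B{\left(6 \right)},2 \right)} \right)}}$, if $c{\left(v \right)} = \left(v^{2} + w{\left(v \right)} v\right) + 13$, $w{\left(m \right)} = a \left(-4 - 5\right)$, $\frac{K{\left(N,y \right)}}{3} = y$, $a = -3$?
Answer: $\frac{1}{732} \approx 0.0013661$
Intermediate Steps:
$B{\left(Q \right)} = 2 Q^{2}$ ($B{\left(Q \right)} = Q 2 Q = 2 Q^{2}$)
$K{\left(N,y \right)} = 3 y$
$w{\left(m \right)} = 27$ ($w{\left(m \right)} = - 3 \left(-4 - 5\right) = \left(-3\right) \left(-9\right) = 27$)
$c{\left(v \right)} = 13 + v^{2} + 27 v$ ($c{\left(v \right)} = \left(v^{2} + 27 v\right) + 13 = 13 + v^{2} + 27 v$)
$\frac{1}{521 + c{\left(K{\left(B{\left(6 \right)},2 \right)} \right)}} = \frac{1}{521 + \left(13 + \left(3 \cdot 2\right)^{2} + 27 \cdot 3 \cdot 2\right)} = \frac{1}{521 + \left(13 + 6^{2} + 27 \cdot 6\right)} = \frac{1}{521 + \left(13 + 36 + 162\right)} = \frac{1}{521 + 211} = \frac{1}{732}$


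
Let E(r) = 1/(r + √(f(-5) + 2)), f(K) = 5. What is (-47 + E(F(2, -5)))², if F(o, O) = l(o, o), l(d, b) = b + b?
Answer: 175568/81 + 838*√7/81 ≈ 2194.9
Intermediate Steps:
l(d, b) = 2*b
F(o, O) = 2*o
E(r) = 1/(r + √7) (E(r) = 1/(r + √(5 + 2)) = 1/(r + √7))
(-47 + E(F(2, -5)))² = (-47 + 1/(2*2 + √7))² = (-47 + 1/(4 + √7))²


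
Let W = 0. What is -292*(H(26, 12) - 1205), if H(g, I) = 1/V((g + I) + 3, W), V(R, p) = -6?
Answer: 1055726/3 ≈ 3.5191e+5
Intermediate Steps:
H(g, I) = -⅙ (H(g, I) = 1/(-6) = -⅙)
-292*(H(26, 12) - 1205) = -292*(-⅙ - 1205) = -292*(-7231/6) = 1055726/3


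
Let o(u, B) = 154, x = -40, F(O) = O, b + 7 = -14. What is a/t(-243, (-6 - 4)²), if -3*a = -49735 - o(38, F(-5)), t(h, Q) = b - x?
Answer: 49889/57 ≈ 875.25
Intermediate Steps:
b = -21 (b = -7 - 14 = -21)
t(h, Q) = 19 (t(h, Q) = -21 - 1*(-40) = -21 + 40 = 19)
a = 49889/3 (a = -(-49735 - 1*154)/3 = -(-49735 - 154)/3 = -⅓*(-49889) = 49889/3 ≈ 16630.)
a/t(-243, (-6 - 4)²) = (49889/3)/19 = (49889/3)*(1/19) = 49889/57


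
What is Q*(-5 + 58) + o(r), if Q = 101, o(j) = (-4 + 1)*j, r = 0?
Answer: 5353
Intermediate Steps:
o(j) = -3*j
Q*(-5 + 58) + o(r) = 101*(-5 + 58) - 3*0 = 101*53 + 0 = 5353 + 0 = 5353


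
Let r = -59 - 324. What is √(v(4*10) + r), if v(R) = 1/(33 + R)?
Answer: I*√2040934/73 ≈ 19.57*I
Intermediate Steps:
r = -383
√(v(4*10) + r) = √(1/(33 + 4*10) - 383) = √(1/(33 + 40) - 383) = √(1/73 - 383) = √(-27958/73) = I*√2040934/73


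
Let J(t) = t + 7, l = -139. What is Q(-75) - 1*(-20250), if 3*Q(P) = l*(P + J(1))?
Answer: 70063/3 ≈ 23354.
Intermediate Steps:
J(t) = 7 + t
Q(P) = -1112/3 - 139*P/3 (Q(P) = (-139*(P + (7 + 1)))/3 = (-139*(P + 8))/3 = (-139*(8 + P))/3 = (-1112 - 139*P)/3 = -1112/3 - 139*P/3)
Q(-75) - 1*(-20250) = (-1112/3 - 139/3*(-75)) - 1*(-20250) = (-1112/3 + 3475) + 20250 = 9313/3 + 20250 = 70063/3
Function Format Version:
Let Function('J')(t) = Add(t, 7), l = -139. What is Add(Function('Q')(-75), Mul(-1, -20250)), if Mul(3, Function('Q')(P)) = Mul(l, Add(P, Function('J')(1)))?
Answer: Rational(70063, 3) ≈ 23354.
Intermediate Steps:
Function('J')(t) = Add(7, t)
Function('Q')(P) = Add(Rational(-1112, 3), Mul(Rational(-139, 3), P)) (Function('Q')(P) = Mul(Rational(1, 3), Mul(-139, Add(P, Add(7, 1)))) = Mul(Rational(1, 3), Mul(-139, Add(P, 8))) = Mul(Rational(1, 3), Mul(-139, Add(8, P))) = Mul(Rational(1, 3), Add(-1112, Mul(-139, P))) = Add(Rational(-1112, 3), Mul(Rational(-139, 3), P)))
Add(Function('Q')(-75), Mul(-1, -20250)) = Add(Add(Rational(-1112, 3), Mul(Rational(-139, 3), -75)), Mul(-1, -20250)) = Add(Add(Rational(-1112, 3), 3475), 20250) = Add(Rational(9313, 3), 20250) = Rational(70063, 3)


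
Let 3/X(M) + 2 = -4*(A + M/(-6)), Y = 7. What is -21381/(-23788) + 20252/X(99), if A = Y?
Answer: 5781076293/23788 ≈ 2.4303e+5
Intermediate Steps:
A = 7
X(M) = 3/(-30 + 2*M/3) (X(M) = 3/(-2 - 4*(7 + M/(-6))) = 3/(-2 - 4*(7 + M*(-⅙))) = 3/(-2 - 4*(7 - M/6)) = 3/(-2 + (-28 + 2*M/3)) = 3/(-30 + 2*M/3))
-21381/(-23788) + 20252/X(99) = -21381/(-23788) + 20252/((9/(2*(-45 + 99)))) = -21381*(-1/23788) + 20252/(((9/2)/54)) = 21381/23788 + 20252/(((9/2)*(1/54))) = 21381/23788 + 20252/(1/12) = 21381/23788 + 20252*12 = 21381/23788 + 243024 = 5781076293/23788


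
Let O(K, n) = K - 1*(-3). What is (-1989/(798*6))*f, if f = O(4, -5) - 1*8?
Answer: 221/532 ≈ 0.41541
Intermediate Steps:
O(K, n) = 3 + K (O(K, n) = K + 3 = 3 + K)
f = -1 (f = (3 + 4) - 1*8 = 7 - 8 = -1)
(-1989/(798*6))*f = -1989/(798*6)*(-1) = -1989/4788*(-1) = -1989*1/4788*(-1) = -221/532*(-1) = 221/532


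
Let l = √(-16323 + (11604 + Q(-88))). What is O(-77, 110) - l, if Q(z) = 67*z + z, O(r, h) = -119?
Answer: -119 - I*√10703 ≈ -119.0 - 103.46*I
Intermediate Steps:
Q(z) = 68*z
l = I*√10703 (l = √(-16323 + (11604 + 68*(-88))) = √(-16323 + (11604 - 5984)) = √(-16323 + 5620) = √(-10703) = I*√10703 ≈ 103.46*I)
O(-77, 110) - l = -119 - I*√10703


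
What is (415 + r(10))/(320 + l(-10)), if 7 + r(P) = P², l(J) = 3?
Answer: 508/323 ≈ 1.5728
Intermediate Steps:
r(P) = -7 + P²
(415 + r(10))/(320 + l(-10)) = (415 + (-7 + 10²))/(320 + 3) = (415 + (-7 + 100))/323 = (415 + 93)*(1/323) = 508*(1/323) = 508/323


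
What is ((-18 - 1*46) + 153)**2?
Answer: 7921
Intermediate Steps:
((-18 - 1*46) + 153)**2 = ((-18 - 46) + 153)**2 = (-64 + 153)**2 = 89**2 = 7921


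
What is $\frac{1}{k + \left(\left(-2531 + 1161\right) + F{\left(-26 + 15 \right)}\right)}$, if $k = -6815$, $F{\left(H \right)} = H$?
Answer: $- \frac{1}{8196} \approx -0.00012201$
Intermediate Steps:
$\frac{1}{k + \left(\left(-2531 + 1161\right) + F{\left(-26 + 15 \right)}\right)} = \frac{1}{-6815 + \left(\left(-2531 + 1161\right) + \left(-26 + 15\right)\right)} = \frac{1}{-6815 - 1381} = \frac{1}{-8196} = - \frac{1}{8196}$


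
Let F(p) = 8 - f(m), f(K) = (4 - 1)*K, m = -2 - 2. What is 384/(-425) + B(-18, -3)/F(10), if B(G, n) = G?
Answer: -1533/850 ≈ -1.8035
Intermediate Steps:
m = -4
f(K) = 3*K
F(p) = 20 (F(p) = 8 - 3*(-4) = 8 - 1*(-12) = 8 + 12 = 20)
384/(-425) + B(-18, -3)/F(10) = 384/(-425) - 18/20 = 384*(-1/425) - 18*1/20 = -384/425 - 9/10 = -1533/850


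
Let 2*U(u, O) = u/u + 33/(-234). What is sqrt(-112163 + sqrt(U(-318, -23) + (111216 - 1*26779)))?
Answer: sqrt(-682399692 + 78*sqrt(513717321))/78 ≈ 334.47*I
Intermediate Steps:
U(u, O) = 67/156 (U(u, O) = (u/u + 33/(-234))/2 = (1 + 33*(-1/234))/2 = (1 - 11/78)/2 = (1/2)*(67/78) = 67/156)
sqrt(-112163 + sqrt(U(-318, -23) + (111216 - 1*26779))) = sqrt(-112163 + sqrt(67/156 + (111216 - 1*26779))) = sqrt(-112163 + sqrt(67/156 + (111216 - 26779))) = sqrt(-112163 + sqrt(67/156 + 84437)) = sqrt(-112163 + sqrt(13172239/156)) = sqrt(-112163 + sqrt(513717321)/78)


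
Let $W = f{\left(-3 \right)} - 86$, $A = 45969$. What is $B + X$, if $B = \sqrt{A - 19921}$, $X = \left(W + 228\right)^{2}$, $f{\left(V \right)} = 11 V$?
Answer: $11881 + 8 \sqrt{407} \approx 12042.0$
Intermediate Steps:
$W = -119$ ($W = 11 \left(-3\right) - 86 = -33 - 86 = -119$)
$X = 11881$ ($X = \left(-119 + 228\right)^{2} = 109^{2} = 11881$)
$B = 8 \sqrt{407}$ ($B = \sqrt{45969 - 19921} = \sqrt{26048} = 8 \sqrt{407} \approx 161.39$)
$B + X = 8 \sqrt{407} + 11881 = 11881 + 8 \sqrt{407}$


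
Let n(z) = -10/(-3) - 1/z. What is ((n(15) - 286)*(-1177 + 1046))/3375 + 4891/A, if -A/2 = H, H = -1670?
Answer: 420642803/33817500 ≈ 12.439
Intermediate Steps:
n(z) = 10/3 - 1/z (n(z) = -10*(-⅓) - 1/z = 10/3 - 1/z)
A = 3340 (A = -2*(-1670) = 3340)
((n(15) - 286)*(-1177 + 1046))/3375 + 4891/A = (((10/3 - 1/15) - 286)*(-1177 + 1046))/3375 + 4891/3340 = (((10/3 - 1*1/15) - 286)*(-131))*(1/3375) + 4891*(1/3340) = (((10/3 - 1/15) - 286)*(-131))*(1/3375) + 4891/3340 = ((49/15 - 286)*(-131))*(1/3375) + 4891/3340 = -4241/15*(-131)*(1/3375) + 4891/3340 = (555571/15)*(1/3375) + 4891/3340 = 555571/50625 + 4891/3340 = 420642803/33817500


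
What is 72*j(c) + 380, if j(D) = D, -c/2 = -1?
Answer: 524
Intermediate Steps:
c = 2 (c = -2*(-1) = 2)
72*j(c) + 380 = 72*2 + 380 = 144 + 380 = 524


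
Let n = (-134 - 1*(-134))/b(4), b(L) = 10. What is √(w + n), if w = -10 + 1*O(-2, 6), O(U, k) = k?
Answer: 2*I ≈ 2.0*I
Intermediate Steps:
n = 0 (n = (-134 - 1*(-134))/10 = (-134 + 134)*(⅒) = 0*(⅒) = 0)
w = -4 (w = -10 + 1*6 = -10 + 6 = -4)
√(w + n) = √(-4 + 0) = √(-4) = 2*I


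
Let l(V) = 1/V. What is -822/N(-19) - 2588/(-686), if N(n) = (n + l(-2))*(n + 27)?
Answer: 80635/8918 ≈ 9.0418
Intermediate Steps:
N(n) = (27 + n)*(-½ + n) (N(n) = (n + 1/(-2))*(n + 27) = (n - ½)*(27 + n) = (-½ + n)*(27 + n) = (27 + n)*(-½ + n))
-822/N(-19) - 2588/(-686) = -822/(-27/2 + (-19)² + (53/2)*(-19)) - 2588/(-686) = -822/(-27/2 + 361 - 1007/2) - 2588*(-1/686) = -822/(-156) + 1294/343 = -822*(-1/156) + 1294/343 = 137/26 + 1294/343 = 80635/8918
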